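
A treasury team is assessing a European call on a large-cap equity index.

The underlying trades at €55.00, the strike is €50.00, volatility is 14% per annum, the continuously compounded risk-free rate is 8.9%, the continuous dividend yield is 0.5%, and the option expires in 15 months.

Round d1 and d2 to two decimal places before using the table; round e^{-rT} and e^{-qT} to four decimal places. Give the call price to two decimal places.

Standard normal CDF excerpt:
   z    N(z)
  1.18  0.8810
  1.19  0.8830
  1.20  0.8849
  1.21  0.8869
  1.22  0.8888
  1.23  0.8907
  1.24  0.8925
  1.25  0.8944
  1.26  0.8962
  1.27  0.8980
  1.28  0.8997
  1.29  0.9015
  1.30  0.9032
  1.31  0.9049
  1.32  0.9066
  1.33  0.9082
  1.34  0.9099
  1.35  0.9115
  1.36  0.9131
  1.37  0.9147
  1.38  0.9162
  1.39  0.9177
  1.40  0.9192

T = 1.25;  σ√T = 0.1565
d₁ = [ln(55/50) + (0.089 − 0.005 + 0.14²/2)·1.25] / 0.1565 = [0.0953 + 0.1172] / 0.1565 = 1.3580 which rounds to 1.36
d₂ = d₁ − σ√T = 1.3580 − 0.1565 = 1.2015 which rounds to 1.20
e^(−qT) = e^(−0.005·1.25) = 0.9938;  e^(−rT) = e^(−0.089·1.25) = 0.8947
N(d₁) = N(1.36) = 0.9131;  N(d₂) = N(1.20) = 0.8849
C = 55·0.9938·0.9131 − 50·0.8947·0.8849 = 49.9091 − 39.5860 = 10.3231

€10.32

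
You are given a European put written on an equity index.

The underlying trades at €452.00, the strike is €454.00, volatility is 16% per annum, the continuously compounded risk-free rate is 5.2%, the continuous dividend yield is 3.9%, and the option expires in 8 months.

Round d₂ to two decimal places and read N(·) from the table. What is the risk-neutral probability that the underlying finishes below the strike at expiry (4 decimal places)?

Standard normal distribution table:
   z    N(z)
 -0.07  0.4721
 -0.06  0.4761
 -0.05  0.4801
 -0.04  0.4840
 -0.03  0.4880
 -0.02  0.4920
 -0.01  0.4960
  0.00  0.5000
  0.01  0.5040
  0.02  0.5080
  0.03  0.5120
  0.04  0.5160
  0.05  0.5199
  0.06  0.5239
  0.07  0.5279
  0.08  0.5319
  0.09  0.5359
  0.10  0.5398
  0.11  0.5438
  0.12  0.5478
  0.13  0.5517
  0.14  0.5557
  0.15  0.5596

σ√T = 0.16 × 0.8165 = 0.1306
d₁ = [ln(452/454) + (0.052 − 0.039 + 0.16²/2)·0.6667] / 0.1306 = [-0.0044 + 0.0172] / 0.1306 = 0.0979 which rounds to 0.10
d₂ = d₁ − σ√T = 0.0979 − 0.1306 = -0.0328 which rounds to -0.03
Pr(exercise) under Q = N(−d₂) = N(0.03) = 0.5120

0.5120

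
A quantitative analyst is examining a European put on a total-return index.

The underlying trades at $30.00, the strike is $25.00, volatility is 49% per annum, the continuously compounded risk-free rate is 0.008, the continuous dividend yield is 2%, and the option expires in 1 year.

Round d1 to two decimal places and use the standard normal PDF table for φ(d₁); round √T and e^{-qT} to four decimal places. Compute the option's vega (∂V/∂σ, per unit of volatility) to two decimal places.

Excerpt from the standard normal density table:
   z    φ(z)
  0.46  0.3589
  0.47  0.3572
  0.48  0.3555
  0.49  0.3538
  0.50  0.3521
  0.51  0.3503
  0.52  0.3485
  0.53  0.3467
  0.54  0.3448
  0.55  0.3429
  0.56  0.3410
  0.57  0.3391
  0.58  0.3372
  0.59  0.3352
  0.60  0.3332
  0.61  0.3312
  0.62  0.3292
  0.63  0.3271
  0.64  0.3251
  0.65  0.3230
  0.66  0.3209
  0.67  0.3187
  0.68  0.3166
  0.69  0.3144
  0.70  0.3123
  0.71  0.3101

T = 1;  σ√T = 0.4900
d₁ = [ln(30/25) + (0.008 − 0.02 + ½·0.49²)·1] / (σ√T) = (0.1823 + 0.1080) / 0.4900 = 0.5926 → 0.59
√T = √1 = 1.0000
φ(d₁) = φ(0.59) = 0.3352
e^(−qT) = e^(−0.02·1) = 0.9802
vega = S·e^(−qT)·φ(d₁)·√T = 30·0.9802·0.3352·1.0000 = 9.8569

9.86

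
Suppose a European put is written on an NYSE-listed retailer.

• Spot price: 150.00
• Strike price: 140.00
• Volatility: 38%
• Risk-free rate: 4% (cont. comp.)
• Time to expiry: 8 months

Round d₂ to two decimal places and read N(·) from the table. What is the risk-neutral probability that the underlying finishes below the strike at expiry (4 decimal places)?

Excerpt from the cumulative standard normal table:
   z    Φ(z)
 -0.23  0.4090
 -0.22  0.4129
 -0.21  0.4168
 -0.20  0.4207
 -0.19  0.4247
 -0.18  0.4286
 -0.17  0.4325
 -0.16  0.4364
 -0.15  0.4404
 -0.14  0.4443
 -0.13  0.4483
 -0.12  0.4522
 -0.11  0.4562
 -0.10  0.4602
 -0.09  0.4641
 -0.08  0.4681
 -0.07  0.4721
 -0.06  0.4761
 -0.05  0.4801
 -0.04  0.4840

0.4404

σ√T = 0.38·√0.6667 = 0.3103
d₁ = [ln(150/140) + (0.04 + 0.38²/2)·0.6667] / 0.3103 = [0.0690 + 0.0748] / 0.3103 = 0.4634 → 0.46
d₂ = d₁ − σ√T = 0.4634 − 0.3103 = 0.1532 → 0.15
Risk-neutral Pr[S_T < K] = N(−d₂) = N(-0.15) = 0.4404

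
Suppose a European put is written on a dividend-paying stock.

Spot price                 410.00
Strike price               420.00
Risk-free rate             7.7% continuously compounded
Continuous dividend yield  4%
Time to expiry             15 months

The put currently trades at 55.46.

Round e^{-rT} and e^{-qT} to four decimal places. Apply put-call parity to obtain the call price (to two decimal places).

64.01

e^(−qT) = e^(−0.04·1.25) = 0.9512;  e^(−rT) = e^(−0.077·1.25) = 0.9082
Put-call parity: C − P = S·e^(−qT) − K·e^(−rT) = 410·0.9512 − 420·0.9082 = 389.9920 − 381.4440 = 8.5480
C = P + (C − P) = 55.46 + (8.5480) = 64.0080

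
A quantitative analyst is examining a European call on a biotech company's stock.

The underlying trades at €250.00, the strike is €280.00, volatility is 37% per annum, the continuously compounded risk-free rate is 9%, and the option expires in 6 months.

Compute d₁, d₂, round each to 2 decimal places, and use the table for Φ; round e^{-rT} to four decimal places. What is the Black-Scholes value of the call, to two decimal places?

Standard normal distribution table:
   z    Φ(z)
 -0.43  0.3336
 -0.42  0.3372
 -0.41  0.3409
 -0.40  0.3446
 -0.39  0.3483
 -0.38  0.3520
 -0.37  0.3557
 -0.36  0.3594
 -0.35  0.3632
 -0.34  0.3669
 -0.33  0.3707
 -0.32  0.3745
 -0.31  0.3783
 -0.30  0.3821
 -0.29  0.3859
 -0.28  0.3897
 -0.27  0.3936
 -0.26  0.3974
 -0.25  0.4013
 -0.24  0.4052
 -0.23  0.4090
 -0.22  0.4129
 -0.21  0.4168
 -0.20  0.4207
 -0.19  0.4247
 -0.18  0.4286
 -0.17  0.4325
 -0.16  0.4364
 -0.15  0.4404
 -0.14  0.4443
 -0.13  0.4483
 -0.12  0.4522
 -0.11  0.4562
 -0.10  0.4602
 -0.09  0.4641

σ√T = 0.37·√0.5 = 0.2616
d₁ = [ln(250/280) + (0.09 + 0.37²/2)·0.5] / 0.2616 = [-0.1133 + 0.0792] / 0.2616 = -0.1304 ⇒ -0.13
d₂ = d₁ − σ√T = -0.1304 − 0.2616 = -0.3920 ⇒ -0.39
e^(−rT) = e^(−0.09·0.5) = 0.9560
N(d₁) = N(-0.13) = 0.4483;  N(d₂) = N(-0.39) = 0.3483
C = 250·0.4483 − 280·0.9560·0.3483 = 112.0750 − 93.2329 = 18.8421

€18.84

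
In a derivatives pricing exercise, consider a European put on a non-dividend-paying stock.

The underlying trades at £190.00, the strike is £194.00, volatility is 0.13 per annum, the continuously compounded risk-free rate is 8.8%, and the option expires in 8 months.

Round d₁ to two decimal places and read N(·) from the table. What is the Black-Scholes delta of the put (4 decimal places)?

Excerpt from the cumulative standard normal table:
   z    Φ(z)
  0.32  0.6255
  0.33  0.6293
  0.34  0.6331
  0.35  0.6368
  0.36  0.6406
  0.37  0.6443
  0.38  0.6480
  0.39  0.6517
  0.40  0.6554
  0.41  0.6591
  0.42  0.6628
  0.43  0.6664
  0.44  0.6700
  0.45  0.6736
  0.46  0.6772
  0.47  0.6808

T = 0.6667;  σ√T = 0.1061
d₁ = [ln(190/194) + (0.088 + 0.13²/2)·0.6667] / 0.1061 = [-0.0208 + 0.0643] / 0.1061 = 0.4095 ≈ 0.41
N(d₁) = N(0.41) = 0.6591
Δ_put = N(d₁) − 1 = 0.6591 − 1 = -0.3409

-0.3409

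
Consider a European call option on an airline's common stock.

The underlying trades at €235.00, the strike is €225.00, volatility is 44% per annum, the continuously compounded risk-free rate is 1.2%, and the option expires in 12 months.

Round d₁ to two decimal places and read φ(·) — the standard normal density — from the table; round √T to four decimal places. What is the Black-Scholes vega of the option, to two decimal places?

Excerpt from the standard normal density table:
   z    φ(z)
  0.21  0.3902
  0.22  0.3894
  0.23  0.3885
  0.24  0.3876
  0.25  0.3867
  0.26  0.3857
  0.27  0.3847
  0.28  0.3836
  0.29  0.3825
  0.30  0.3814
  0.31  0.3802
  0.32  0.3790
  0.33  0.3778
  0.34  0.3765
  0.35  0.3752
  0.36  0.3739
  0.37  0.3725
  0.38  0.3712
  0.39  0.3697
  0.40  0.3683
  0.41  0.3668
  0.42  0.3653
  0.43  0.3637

σ√T = 0.44·√1 = 0.4400
ln(S/K) + (r + σ²/2)T = ln(235/225) + (0.012 + 0.44²/2)·1 = 0.0435 + 0.1088 = 0.1523
d₁ = 0.1523 / 0.4400 = 0.3461 → 0.35
√T = √1 = 1.0000
φ(d₁) = φ(0.35) = 0.3752
vega = S·φ(d₁)·√T = 235·0.3752·1.0000 = 88.1720
(Call and put vega coincide under Black-Scholes.)

88.17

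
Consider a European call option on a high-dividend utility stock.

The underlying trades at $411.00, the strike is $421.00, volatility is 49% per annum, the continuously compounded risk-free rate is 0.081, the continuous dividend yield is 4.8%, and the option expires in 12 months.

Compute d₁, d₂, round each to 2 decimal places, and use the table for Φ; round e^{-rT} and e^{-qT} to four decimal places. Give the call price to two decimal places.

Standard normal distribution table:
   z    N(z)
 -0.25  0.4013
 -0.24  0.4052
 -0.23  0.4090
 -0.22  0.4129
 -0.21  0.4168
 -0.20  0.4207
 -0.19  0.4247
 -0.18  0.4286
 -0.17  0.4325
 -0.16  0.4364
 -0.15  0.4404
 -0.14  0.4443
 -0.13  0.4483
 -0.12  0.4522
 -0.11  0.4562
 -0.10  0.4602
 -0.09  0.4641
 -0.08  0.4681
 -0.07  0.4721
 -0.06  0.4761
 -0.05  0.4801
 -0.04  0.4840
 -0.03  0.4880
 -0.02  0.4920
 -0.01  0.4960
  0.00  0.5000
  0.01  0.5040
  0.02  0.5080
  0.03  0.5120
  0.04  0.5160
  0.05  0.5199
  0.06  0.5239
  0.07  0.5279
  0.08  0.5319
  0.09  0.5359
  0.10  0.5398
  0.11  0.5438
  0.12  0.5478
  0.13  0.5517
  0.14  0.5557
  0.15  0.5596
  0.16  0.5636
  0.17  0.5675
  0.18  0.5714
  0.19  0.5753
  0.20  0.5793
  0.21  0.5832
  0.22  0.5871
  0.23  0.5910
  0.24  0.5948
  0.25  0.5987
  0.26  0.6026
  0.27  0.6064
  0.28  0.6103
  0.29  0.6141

σ√T = 0.49 × 1.0000 = 0.4900
d₁ = [ln(411/421) + (0.081 − 0.048 + 0.49²/2)·1] / 0.4900 = [-0.0240 + 0.1530] / 0.4900 = 0.2633 ⇒ 0.26
d₂ = d₁ − σ√T = 0.2633 − 0.4900 = -0.2267 ⇒ -0.23
exp(−qT) = exp(−0.048·1) = 0.9531;  exp(−rT) = exp(−0.081·1) = 0.9222
N(d₁) = N(0.26) = 0.6026;  N(d₂) = N(-0.23) = 0.4090
C = 411·0.9531·0.6026 − 421·0.9222·0.4090 = 236.0529 − 158.7927 = 77.2602

$77.26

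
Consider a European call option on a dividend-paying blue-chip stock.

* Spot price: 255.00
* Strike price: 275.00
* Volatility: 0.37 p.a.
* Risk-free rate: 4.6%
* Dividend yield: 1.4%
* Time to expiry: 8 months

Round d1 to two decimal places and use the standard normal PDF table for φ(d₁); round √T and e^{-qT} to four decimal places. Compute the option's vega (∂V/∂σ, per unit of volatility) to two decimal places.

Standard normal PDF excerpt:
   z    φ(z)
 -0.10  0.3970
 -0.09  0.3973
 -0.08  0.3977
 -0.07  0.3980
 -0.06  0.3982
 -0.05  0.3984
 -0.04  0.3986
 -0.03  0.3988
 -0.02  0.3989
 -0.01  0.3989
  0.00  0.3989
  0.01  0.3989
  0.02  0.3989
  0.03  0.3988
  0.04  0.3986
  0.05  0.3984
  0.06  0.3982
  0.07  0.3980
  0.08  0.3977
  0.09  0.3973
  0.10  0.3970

σ√T = 0.37 × 0.8165 = 0.3021
d₁ = [ln(255/275) + (0.046 − 0.014 + ½·0.37²)·0.6667] / (σ√T) = (-0.0755 + 0.0670) / 0.3021 = -0.0283 ⇒ -0.03
√T = √0.6667 = 0.8165
φ(d₁) = φ(-0.03) = 0.3988
exp(−qT) = exp(−0.014·0.6667) = 0.9907
vega = S·exp(−qT)·φ(d₁)·√T = 255·0.9907·0.3988·0.8165 = 82.2609
(Call and put vega coincide under Black-Scholes.)

82.26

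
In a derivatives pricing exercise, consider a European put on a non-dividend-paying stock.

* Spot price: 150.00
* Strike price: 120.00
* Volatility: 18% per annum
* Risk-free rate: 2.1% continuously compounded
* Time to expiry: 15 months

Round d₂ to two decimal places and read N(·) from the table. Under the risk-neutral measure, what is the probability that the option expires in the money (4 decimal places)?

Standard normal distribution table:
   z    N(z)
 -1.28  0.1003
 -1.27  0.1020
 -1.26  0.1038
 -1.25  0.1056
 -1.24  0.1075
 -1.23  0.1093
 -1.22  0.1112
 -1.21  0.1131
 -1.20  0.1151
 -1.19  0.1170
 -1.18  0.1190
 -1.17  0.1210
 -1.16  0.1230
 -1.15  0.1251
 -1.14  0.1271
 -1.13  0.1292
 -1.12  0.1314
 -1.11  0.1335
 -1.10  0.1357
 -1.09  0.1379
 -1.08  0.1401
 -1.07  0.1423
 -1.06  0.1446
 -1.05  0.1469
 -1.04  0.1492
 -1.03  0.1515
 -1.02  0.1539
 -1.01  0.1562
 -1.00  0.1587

σ√T = 0.18 × 1.1180 = 0.2012
d₁ = [ln(150/120) + (0.021 + 0.18²/2)·1.25] / 0.2012 = [0.2231 + 0.0465] / 0.2012 = 1.3399 ≈ 1.34
d₂ = d₁ − σ√T = 1.3399 − 0.2012 = 1.1386 ≈ 1.14
Risk-neutral Pr[S_T < K] = N(−d₂) = N(-1.14) = 0.1271

0.1271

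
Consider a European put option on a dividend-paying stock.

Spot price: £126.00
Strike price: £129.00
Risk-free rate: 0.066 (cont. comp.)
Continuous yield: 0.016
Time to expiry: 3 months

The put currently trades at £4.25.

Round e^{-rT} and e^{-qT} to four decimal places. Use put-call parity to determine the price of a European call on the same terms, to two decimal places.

£2.86

e^(−qT) = e^(−0.016·0.25) = 0.9960;  e^(−rT) = e^(−0.066·0.25) = 0.9836
Put-call parity: C − P = S·e^(−qT) − K·e^(−rT) = 126·0.9960 − 129·0.9836 = 125.4960 − 126.8844 = -1.3884
C = P + (C − P) = 4.25 + (-1.3884) = 2.8616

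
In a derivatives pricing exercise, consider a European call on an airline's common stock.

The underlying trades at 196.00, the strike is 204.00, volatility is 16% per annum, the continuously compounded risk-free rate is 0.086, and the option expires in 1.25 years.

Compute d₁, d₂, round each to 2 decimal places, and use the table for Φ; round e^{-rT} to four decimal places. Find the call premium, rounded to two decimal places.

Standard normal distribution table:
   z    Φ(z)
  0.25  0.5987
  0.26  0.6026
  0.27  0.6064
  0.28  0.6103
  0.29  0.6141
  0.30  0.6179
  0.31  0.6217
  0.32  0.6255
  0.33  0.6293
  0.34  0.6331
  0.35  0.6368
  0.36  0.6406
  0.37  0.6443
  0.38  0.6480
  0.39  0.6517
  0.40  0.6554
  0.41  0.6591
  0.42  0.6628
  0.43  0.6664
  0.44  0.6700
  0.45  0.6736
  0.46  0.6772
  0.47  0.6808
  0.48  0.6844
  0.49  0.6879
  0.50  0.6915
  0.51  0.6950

20.93

σ√T = 0.16 × 1.1180 = 0.1789
d₁ = [ln(196/204) + (0.086 + 0.16²/2)·1.25] / 0.1789 = [-0.0400 + 0.1235] / 0.1789 = 0.4667 which rounds to 0.47
d₂ = d₁ − σ√T = 0.4667 − 0.1789 = 0.2879 which rounds to 0.29
exp(−rT) = exp(−0.086·1.25) = 0.8981
N(d₁) = N(0.47) = 0.6808;  N(d₂) = N(0.29) = 0.6141
C = 196·0.6808 − 204·0.8981·0.6141 = 133.4368 − 112.5107 = 20.9261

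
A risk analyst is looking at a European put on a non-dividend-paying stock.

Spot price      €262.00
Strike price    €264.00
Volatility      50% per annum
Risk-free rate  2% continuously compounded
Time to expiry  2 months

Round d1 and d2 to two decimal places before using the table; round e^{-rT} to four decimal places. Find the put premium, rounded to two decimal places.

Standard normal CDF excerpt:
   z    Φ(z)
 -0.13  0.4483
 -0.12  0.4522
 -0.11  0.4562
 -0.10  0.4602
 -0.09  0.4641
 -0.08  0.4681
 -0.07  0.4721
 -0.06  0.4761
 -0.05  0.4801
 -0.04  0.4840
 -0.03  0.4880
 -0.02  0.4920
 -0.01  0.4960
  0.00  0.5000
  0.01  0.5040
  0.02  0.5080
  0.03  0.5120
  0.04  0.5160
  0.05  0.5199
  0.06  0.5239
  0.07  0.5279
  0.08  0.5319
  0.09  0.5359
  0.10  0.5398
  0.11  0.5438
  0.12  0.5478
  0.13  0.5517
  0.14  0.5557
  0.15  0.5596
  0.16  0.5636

€21.50

σ√T = 0.5·√0.1667 = 0.2041
d₁ = [ln(262/264) + (0.02 + 0.5²/2)·0.1667] / 0.2041 = [-0.0076 + 0.0242] / 0.2041 = 0.0811 ⇒ 0.08
d₂ = d₁ − σ√T = 0.0811 − 0.2041 = -0.1230 ⇒ -0.12
e^(−rT) = e^(−0.02·0.1667) = 0.9967
N(−d₂) = N(0.12) = 0.5478;  N(−d₁) = N(-0.08) = 0.4681
P = 264·0.9967·0.5478 − 262·0.4681 = 144.1420 − 122.6422 = 21.4998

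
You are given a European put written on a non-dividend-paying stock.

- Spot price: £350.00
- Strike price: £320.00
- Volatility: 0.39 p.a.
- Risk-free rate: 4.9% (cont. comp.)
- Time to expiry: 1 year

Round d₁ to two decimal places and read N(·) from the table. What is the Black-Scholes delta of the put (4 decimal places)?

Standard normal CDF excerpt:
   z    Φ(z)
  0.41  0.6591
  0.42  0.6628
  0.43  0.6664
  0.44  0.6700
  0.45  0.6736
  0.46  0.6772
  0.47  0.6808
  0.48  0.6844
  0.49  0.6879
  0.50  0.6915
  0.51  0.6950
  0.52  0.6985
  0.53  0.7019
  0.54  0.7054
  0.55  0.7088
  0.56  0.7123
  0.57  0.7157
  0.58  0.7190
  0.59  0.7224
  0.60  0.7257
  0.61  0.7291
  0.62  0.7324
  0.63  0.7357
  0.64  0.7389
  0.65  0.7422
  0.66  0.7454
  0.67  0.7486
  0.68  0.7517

σ√T = 0.39 × 1.0000 = 0.3900
ln(S/K) + (r + σ²/2)T = ln(350/320) + (0.049 + 0.39²/2)·1 = 0.0896 + 0.1250 = 0.2147
d₁ = 0.2147 / 0.3900 = 0.5504 which rounds to 0.55
N(d₁) = N(0.55) = 0.7088
Δ_put = N(d₁) − 1 = 0.7088 − 1 = -0.2912

-0.2912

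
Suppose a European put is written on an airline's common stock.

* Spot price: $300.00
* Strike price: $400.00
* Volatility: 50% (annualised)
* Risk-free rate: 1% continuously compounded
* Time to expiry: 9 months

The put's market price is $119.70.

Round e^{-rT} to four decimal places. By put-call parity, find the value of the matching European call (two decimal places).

$22.70

e^(−rT) = e^(−0.01·0.75) = 0.9925
Put-call parity: C − P = S − K·e^(−rT) = 300 − 400·0.9925 = 300 − 397.0000 = -97.0000
C = P + (C − P) = 119.70 + (-97.0000) = 22.7000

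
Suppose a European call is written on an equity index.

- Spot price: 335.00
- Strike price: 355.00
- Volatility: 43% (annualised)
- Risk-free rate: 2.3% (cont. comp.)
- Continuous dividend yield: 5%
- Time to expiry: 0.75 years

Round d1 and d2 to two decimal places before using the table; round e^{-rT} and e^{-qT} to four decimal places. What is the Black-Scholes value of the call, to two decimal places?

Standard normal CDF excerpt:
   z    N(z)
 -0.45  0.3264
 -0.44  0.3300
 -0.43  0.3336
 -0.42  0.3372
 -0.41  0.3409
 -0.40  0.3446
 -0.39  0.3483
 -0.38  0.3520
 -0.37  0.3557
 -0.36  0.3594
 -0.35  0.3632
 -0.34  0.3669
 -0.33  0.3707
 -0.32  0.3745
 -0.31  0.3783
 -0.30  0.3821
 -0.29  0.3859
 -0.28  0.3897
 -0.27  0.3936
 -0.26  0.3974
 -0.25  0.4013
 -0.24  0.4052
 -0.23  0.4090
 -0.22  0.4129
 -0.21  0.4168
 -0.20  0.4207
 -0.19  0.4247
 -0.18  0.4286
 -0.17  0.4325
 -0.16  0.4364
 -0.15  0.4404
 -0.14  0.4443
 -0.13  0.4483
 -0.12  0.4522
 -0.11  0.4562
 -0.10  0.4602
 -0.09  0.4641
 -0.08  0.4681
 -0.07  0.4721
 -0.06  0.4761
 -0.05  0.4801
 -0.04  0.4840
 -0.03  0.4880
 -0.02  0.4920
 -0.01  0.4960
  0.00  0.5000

38.51

σ√T = 0.43 × 0.8660 = 0.3724
d₁ = [ln(335/355) + (0.023 − 0.05 + ½·0.43²)·0.75] / (σ√T) = (-0.0580 + 0.0491) / 0.3724 = -0.0239 which rounds to -0.02
d₂ = -0.0239 − 0.3724 = -0.3963 which rounds to -0.40
exp(−qT) = exp(−0.05·0.75) = 0.9632;  exp(−rT) = exp(−0.023·0.75) = 0.9829
N(d₁) = N(-0.02) = 0.4920;  N(d₂) = N(-0.40) = 0.3446
C = 335·0.9632·0.4920 − 355·0.9829·0.3446 = 158.7546 − 120.2411 = 38.5135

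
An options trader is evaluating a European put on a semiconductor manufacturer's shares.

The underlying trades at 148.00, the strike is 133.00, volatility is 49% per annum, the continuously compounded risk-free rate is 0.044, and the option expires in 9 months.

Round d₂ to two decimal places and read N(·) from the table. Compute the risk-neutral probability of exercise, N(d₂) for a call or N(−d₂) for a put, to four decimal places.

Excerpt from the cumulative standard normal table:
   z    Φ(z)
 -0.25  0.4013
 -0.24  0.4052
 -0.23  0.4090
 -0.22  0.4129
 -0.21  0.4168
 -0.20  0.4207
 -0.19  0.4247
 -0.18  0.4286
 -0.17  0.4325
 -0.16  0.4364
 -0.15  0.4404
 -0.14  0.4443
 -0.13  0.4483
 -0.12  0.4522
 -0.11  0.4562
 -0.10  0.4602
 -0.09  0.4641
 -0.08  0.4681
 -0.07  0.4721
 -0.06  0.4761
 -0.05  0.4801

T = 0.75;  σ√T = 0.4244
ln(S/K) + (r + σ²/2)T = ln(148/133) + (0.044 + 0.49²/2)·0.75 = 0.1069 + 0.1230 = 0.2299
d₁ = 0.2299 / 0.4244 = 0.5418 ⇒ 0.54
d₂ = d₁ − σ√T = 0.5418 − 0.4244 = 0.1174 ⇒ 0.12
Risk-neutral Pr[S_T < K] = N(−d₂) = N(-0.12) = 0.4522

0.4522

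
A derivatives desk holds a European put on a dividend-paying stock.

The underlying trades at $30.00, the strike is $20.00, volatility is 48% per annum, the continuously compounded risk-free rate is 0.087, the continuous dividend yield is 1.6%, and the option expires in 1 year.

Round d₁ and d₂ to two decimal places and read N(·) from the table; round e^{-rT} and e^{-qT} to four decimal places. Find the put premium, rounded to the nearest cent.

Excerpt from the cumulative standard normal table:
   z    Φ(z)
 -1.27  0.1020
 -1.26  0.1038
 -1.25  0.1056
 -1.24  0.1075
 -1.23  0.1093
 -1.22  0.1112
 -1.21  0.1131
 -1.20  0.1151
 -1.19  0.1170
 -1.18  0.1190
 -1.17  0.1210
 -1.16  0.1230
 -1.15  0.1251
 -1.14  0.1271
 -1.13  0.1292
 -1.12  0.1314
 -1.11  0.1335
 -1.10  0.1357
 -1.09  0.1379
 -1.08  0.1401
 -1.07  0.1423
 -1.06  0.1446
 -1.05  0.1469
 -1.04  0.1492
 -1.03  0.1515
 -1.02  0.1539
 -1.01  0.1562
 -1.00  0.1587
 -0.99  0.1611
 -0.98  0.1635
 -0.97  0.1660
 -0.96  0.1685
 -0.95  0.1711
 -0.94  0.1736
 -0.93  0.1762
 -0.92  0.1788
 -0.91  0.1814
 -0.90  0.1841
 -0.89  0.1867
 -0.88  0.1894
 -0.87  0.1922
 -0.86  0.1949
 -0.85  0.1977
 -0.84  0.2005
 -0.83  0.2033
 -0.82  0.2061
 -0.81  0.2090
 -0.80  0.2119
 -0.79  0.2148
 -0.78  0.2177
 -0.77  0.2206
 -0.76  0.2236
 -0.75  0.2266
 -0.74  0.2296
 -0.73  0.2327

$0.93

σ√T = 0.48·√1 = 0.4800
d₁ = [ln(30/20) + (0.087 − 0.016 + 0.48²/2)·1] / 0.4800 = [0.4055 + 0.1862] / 0.4800 = 1.2326 ≈ 1.23
d₂ = d₁ − σ√T = 1.2326 − 0.4800 = 0.7526 ≈ 0.75
e^(−qT) = e^(−0.016·1) = 0.9841;  e^(−rT) = e^(−0.087·1) = 0.9167
N(−d₂) = N(-0.75) = 0.2266;  N(−d₁) = N(-1.23) = 0.1093
P = 20·0.9167·0.2266 − 30·0.9841·0.1093 = 4.1545 − 3.2269 = 0.9276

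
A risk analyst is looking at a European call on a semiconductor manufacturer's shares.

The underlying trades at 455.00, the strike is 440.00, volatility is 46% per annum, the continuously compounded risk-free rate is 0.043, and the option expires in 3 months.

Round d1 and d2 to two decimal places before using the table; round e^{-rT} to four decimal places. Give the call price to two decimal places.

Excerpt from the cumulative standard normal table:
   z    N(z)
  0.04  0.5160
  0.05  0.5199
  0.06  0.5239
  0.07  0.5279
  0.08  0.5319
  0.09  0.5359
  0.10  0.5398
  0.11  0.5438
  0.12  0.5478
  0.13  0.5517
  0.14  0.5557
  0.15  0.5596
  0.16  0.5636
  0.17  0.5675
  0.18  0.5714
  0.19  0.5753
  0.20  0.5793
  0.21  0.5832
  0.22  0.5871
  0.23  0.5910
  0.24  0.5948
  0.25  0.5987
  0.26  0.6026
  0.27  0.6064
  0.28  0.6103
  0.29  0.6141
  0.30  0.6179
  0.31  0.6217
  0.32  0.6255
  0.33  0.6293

51.34

σ√T = 0.46 × 0.5000 = 0.2300
ln(S/K) + (r + σ²/2)T = ln(455/440) + (0.043 + 0.46²/2)·0.25 = 0.0335 + 0.0372 = 0.0707
d₁ = 0.0707 / 0.2300 = 0.3075 ≈ 0.31
d₂ = d₁ − σ√T = 0.3075 − 0.2300 = 0.0775 ≈ 0.08
e^(−rT) = e^(−0.043·0.25) = 0.9893
C = 455·N(0.31) − 440·0.9893·N(0.08) = 455·0.6217 − 440·0.9893·0.5319 = 282.8735 − 231.5318 = 51.3417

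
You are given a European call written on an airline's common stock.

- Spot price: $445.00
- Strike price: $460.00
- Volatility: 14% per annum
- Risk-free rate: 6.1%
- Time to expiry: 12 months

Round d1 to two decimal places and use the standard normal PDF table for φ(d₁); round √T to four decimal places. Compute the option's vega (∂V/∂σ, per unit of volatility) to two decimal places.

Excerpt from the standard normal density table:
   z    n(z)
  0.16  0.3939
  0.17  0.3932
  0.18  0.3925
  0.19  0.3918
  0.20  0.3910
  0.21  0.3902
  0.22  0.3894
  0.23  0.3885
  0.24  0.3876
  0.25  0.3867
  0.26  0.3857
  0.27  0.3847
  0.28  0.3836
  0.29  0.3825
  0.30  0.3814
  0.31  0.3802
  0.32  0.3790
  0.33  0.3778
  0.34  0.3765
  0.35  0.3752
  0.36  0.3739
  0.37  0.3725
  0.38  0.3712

171.19

T = 1;  σ√T = 0.1400
ln(S/K) + (r + σ²/2)T = ln(445/460) + (0.061 + 0.14²/2)·1 = -0.0332 + 0.0708 = 0.0376
d₁ = 0.0376 / 0.1400 = 0.2689 which rounds to 0.27
√T = √1 = 1.0000
φ(d₁) = φ(0.27) = 0.3847
vega = S·φ(d₁)·√T = 445·0.3847·1.0000 = 171.1915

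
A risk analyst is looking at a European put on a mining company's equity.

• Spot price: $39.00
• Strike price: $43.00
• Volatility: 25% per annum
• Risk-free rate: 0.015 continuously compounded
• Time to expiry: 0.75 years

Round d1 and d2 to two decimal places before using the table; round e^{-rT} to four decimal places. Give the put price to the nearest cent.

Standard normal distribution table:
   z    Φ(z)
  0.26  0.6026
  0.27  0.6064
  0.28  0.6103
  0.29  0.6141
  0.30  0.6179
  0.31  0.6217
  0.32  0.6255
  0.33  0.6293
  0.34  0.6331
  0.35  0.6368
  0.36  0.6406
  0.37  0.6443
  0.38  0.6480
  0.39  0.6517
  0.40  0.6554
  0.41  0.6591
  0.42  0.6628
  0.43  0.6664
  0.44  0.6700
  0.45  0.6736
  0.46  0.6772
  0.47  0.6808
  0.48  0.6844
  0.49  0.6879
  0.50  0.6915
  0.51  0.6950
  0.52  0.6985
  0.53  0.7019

$5.60

σ√T = 0.25·√0.75 = 0.2165
d₁ = [ln(39/43) + (0.015 + ½·0.25²)·0.75] / (σ√T) = (-0.0976 + 0.0347) / 0.2165 = -0.2908 ⇒ -0.29
d₂ = -0.2908 − 0.2165 = -0.5073 ⇒ -0.51
e^(−rT) = e^(−0.015·0.75) = 0.9888
N(−d₂) = N(0.51) = 0.6950;  N(−d₁) = N(0.29) = 0.6141
P = 43·0.9888·0.6950 − 39·0.6141 = 29.5503 − 23.9499 = 5.6004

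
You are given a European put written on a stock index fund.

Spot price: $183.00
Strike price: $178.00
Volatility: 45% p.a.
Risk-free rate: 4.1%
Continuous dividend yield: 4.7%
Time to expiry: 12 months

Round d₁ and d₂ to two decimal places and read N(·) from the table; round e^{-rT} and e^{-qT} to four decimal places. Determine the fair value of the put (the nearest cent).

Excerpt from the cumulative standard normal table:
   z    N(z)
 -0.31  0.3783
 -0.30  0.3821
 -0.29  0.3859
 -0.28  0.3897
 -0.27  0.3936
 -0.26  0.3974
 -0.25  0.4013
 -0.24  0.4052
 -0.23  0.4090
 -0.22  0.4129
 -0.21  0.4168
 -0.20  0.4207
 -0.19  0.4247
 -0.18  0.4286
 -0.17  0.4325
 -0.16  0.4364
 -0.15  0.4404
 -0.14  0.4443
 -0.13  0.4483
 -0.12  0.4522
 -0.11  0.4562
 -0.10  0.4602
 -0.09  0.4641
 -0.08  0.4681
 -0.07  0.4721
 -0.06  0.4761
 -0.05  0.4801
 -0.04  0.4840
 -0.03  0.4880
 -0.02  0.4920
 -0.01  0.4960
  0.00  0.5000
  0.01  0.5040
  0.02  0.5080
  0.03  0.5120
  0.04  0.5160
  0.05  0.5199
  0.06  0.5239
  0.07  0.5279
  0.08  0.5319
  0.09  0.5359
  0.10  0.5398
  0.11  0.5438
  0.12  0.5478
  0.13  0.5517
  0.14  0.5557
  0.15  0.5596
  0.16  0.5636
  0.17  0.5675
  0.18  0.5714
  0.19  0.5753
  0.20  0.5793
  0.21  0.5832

$28.90

T = 1;  σ√T = 0.4500
d₁ = [ln(183/178) + (0.041 − 0.047 + 0.45²/2)·1] / 0.4500 = [0.0277 + 0.0953] / 0.4500 = 0.2732 ⇒ 0.27
d₂ = d₁ − σ√T = 0.2732 − 0.4500 = -0.1768 ⇒ -0.18
e^(−qT) = e^(−0.047·1) = 0.9541;  e^(−rT) = e^(−0.041·1) = 0.9598
P = 178·0.9598·N(0.18) − 183·0.9541·N(-0.27) = 178·0.9598·0.5714 − 183·0.9541·0.3936 = 97.6205 − 68.7227 = 28.8978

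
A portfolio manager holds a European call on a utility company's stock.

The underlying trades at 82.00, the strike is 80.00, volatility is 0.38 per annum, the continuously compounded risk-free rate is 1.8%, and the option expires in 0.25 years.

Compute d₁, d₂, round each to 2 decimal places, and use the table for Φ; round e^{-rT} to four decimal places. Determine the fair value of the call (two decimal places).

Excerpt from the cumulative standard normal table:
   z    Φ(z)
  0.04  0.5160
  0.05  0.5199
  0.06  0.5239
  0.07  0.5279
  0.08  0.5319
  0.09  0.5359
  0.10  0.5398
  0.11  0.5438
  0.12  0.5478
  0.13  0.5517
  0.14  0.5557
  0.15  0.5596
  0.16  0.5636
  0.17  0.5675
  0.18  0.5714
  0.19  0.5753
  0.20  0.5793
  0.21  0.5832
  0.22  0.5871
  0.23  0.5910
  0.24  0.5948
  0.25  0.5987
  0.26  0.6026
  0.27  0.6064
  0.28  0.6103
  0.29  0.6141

T = 0.25;  σ√T = 0.1900
d₁ = [ln(82/80) + (0.018 + 0.38²/2)·0.25] / 0.1900 = [0.0247 + 0.0226] / 0.1900 = 0.2486 ≈ 0.25
d₂ = d₁ − σ√T = 0.2486 − 0.1900 = 0.0586 ≈ 0.06
e^(−rT) = e^(−0.018·0.25) = 0.9955
N(d₁) = N(0.25) = 0.5987;  N(d₂) = N(0.06) = 0.5239
C = 82·0.5987 − 80·0.9955·0.5239 = 49.0934 − 41.7234 = 7.3700

7.37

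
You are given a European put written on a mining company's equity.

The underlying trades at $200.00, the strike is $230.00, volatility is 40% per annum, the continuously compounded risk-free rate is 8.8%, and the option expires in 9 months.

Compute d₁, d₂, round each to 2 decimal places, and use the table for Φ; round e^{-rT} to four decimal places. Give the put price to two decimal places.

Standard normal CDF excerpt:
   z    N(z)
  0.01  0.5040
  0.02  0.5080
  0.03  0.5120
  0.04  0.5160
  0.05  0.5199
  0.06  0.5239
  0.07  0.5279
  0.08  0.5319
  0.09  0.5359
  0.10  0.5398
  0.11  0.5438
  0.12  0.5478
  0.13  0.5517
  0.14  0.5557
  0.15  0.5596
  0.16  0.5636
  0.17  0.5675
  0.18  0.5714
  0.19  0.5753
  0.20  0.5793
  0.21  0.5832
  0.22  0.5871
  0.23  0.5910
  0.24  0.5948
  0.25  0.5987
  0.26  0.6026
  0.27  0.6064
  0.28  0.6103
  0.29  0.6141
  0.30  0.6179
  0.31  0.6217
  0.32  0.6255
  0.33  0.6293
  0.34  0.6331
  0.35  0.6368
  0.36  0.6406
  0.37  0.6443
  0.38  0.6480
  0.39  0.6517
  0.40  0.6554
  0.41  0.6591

σ√T = 0.4 × 0.8660 = 0.3464
d₁ = [ln(200/230) + (0.088 + ½·0.4²)·0.75] / (σ√T) = (-0.1398 + 0.1260) / 0.3464 = -0.0397 → -0.04
d₂ = -0.0397 − 0.3464 = -0.3861 → -0.39
exp(−rT) = exp(−0.088·0.75) = 0.9361
N(−d₂) = N(0.39) = 0.6517;  N(−d₁) = N(0.04) = 0.5160
P = 230·0.9361·0.6517 − 200·0.5160 = 140.3130 − 103.2000 = 37.1130

$37.11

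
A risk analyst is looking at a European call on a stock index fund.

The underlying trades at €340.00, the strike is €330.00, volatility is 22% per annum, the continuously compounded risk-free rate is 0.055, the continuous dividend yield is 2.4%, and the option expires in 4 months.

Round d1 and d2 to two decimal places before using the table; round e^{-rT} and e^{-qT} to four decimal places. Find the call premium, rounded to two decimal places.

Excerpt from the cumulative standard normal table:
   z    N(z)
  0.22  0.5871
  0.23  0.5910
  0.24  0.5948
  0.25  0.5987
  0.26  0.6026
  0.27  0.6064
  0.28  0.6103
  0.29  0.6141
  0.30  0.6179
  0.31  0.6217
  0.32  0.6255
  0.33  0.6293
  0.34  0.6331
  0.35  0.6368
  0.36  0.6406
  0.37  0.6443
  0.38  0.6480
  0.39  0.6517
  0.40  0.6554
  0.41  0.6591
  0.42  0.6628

σ√T = 0.22·√0.3333 = 0.1270
d₁ = [ln(340/330) + (0.055 − 0.024 + 0.22²/2)·0.3333] / 0.1270 = [0.0299 + 0.0184] / 0.1270 = 0.3799 → 0.38
d₂ = d₁ − σ√T = 0.3799 − 0.1270 = 0.2529 → 0.25
exp(−qT) = exp(−0.024·0.3333) = 0.9920;  exp(−rT) = exp(−0.055·0.3333) = 0.9818
C = 340·0.9920·N(0.38) − 330·0.9818·N(0.25) = 340·0.9920·0.6480 − 330·0.9818·0.5987 = 218.5574 − 193.9752 = 24.5822

€24.58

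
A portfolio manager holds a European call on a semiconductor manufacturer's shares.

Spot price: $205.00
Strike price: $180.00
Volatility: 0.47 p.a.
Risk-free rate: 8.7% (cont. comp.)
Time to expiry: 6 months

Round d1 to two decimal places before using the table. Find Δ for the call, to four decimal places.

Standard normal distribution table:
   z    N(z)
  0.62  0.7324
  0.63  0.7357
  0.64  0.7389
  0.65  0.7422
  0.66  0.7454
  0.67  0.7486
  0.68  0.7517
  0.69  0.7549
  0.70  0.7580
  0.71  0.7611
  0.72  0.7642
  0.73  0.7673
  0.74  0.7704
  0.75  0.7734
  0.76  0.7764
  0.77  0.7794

σ√T = 0.47·√0.5 = 0.3323
d₁ = [ln(205/180) + (0.087 + ½·0.47²)·0.5] / (σ√T) = (0.1301 + 0.0987) / 0.3323 = 0.6884 → 0.69
N(d₁) = N(0.69) = 0.7549
Δ_call = N(d₁) = 0.7549

0.7549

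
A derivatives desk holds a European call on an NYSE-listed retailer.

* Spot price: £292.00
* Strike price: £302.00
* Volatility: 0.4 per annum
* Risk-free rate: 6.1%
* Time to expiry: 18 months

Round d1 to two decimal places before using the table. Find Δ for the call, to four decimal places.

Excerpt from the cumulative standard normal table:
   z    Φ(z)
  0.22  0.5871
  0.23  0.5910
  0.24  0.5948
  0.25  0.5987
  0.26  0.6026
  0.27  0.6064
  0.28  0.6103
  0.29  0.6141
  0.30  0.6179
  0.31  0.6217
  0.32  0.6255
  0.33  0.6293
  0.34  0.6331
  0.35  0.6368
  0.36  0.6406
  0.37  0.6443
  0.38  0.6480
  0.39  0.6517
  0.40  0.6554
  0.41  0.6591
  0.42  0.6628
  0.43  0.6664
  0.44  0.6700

0.6406

T = 1.5;  σ√T = 0.4899
d₁ = [ln(292/302) + (0.061 + 0.4²/2)·1.5] / 0.4899 = [-0.0337 + 0.2115] / 0.4899 = 0.3630 which rounds to 0.36
N(d₁) = N(0.36) = 0.6406
Δ_call = N(d₁) = 0.6406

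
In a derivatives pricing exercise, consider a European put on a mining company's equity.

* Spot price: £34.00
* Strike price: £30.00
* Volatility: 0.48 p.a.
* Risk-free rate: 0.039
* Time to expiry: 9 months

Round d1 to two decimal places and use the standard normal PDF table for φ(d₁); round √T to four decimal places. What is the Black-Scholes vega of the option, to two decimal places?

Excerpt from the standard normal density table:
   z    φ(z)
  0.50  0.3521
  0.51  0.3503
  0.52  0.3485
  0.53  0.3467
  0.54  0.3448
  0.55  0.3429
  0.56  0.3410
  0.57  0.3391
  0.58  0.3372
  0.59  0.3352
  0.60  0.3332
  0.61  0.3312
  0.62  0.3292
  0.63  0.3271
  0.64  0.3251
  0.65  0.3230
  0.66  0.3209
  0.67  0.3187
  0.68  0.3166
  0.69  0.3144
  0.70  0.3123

9.93

T = 0.75;  σ√T = 0.4157
d₁ = [ln(34/30) + (0.039 + 0.48²/2)·0.75] / 0.4157 = [0.1252 + 0.1157] / 0.4157 = 0.5793 ⇒ 0.58
√T = √0.75 = 0.8660
φ(d₁) = φ(0.58) = 0.3372
vega = S·φ(d₁)·√T = 34·0.3372·0.8660 = 9.9285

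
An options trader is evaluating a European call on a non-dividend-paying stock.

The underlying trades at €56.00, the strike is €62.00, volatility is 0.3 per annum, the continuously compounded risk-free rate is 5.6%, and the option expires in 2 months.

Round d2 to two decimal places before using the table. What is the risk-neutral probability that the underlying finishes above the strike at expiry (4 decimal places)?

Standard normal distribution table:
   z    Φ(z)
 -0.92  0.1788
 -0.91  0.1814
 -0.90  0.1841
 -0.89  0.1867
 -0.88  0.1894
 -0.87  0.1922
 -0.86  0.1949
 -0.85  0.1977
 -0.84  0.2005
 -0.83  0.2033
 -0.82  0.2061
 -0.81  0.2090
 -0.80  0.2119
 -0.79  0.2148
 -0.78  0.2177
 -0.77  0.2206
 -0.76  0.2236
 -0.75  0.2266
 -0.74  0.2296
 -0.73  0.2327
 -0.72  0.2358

σ√T = 0.3·√0.1667 = 0.1225
d₁ = [ln(56/62) + (0.056 + 0.3²/2)·0.1667] / 0.1225 = [-0.1018 + 0.0168] / 0.1225 = -0.6936 ≈ -0.69
d₂ = d₁ − σ√T = -0.6936 − 0.1225 = -0.8161 ≈ -0.82
Risk-neutral Pr[S_T > K] = N(d₂) = N(-0.82) = 0.2061

0.2061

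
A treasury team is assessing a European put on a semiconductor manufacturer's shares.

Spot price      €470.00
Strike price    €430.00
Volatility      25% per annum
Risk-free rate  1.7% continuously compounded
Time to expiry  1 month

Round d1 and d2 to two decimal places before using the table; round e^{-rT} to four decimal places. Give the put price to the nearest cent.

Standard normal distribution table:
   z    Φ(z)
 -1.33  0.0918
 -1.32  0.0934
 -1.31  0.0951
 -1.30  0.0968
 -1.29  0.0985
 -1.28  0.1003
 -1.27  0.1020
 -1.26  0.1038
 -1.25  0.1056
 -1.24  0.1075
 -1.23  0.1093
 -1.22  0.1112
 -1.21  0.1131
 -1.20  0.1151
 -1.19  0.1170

€1.45

σ√T = 0.25·√0.08333 = 0.0722
ln(S/K) + (r + σ²/2)T = ln(470/430) + (0.017 + 0.25²/2)·0.08333 = 0.0889 + 0.0040 = 0.0930
d₁ = 0.0930 / 0.0722 = 1.2882 ≈ 1.29
d₂ = d₁ − σ√T = 1.2882 − 0.0722 = 1.2160 ≈ 1.22
e^(−rT) = e^(−0.017·0.08333) = 0.9986
P = 430·0.9986·N(-1.22) − 470·N(-1.29) = 430·0.9986·0.1112 − 470·0.0985 = 47.7491 − 46.2950 = 1.4541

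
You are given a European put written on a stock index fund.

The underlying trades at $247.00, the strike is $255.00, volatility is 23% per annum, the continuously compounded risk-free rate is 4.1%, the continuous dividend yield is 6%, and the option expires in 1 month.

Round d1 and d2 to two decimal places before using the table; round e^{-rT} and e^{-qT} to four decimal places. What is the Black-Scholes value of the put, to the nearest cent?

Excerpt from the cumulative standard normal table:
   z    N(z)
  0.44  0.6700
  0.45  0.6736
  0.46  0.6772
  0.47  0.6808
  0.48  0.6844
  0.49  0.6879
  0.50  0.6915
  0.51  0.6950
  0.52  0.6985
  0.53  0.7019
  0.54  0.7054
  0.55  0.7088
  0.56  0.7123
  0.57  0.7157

σ√T = 0.23·√0.08333 = 0.0664
d₁ = [ln(247/255) + (0.041 − 0.06 + ½·0.23²)·0.08333] / (σ√T) = (-0.0319 + 0.0006) / 0.0664 = -0.4707 ≈ -0.47
d₂ = -0.4707 − 0.0664 = -0.5371 ≈ -0.54
e^(−qT) = e^(−0.06·0.08333) = 0.9950;  e^(−rT) = e^(−0.041·0.08333) = 0.9966
N(−d₂) = N(0.54) = 0.7054;  N(−d₁) = N(0.47) = 0.6808
P = 255·0.9966·0.7054 − 247·0.9950·0.6808 = 179.2654 − 167.3168 = 11.9486

$11.95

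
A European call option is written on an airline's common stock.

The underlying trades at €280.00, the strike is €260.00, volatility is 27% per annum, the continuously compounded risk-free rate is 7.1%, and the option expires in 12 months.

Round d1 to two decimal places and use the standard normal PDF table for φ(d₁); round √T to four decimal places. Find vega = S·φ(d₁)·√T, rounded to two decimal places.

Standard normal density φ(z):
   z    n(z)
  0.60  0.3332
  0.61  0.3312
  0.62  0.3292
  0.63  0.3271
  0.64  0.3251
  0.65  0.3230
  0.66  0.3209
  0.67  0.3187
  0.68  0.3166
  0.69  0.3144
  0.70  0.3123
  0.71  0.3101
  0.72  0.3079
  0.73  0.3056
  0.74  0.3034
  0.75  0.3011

89.24

σ√T = 0.27·√1 = 0.2700
d₁ = [ln(280/260) + (0.071 + 0.27²/2)·1] / 0.2700 = [0.0741 + 0.1074] / 0.2700 = 0.6724 ≈ 0.67
√T = √1 = 1.0000
φ(d₁) = φ(0.67) = 0.3187
vega = S·φ(d₁)·√T = 280·0.3187·1.0000 = 89.2360
(Vega is the same for a European call and put with the same parameters.)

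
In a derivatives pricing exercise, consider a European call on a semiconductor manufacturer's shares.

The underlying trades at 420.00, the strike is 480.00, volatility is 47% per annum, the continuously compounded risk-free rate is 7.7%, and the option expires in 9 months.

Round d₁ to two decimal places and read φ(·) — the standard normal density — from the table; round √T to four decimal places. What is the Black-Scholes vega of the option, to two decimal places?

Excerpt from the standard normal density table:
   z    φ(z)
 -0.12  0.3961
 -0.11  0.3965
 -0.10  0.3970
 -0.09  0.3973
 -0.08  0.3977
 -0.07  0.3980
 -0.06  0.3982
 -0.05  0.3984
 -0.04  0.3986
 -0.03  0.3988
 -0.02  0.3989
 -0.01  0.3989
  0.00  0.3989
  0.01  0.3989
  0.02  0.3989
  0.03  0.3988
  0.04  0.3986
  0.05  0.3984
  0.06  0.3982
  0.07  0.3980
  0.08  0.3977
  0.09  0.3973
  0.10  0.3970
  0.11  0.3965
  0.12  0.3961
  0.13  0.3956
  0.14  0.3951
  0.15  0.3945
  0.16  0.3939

T = 0.75;  σ√T = 0.4070
ln(S/K) + (r + σ²/2)T = ln(420/480) + (0.077 + 0.47²/2)·0.75 = -0.1335 + 0.1406 = 0.0071
d₁ = 0.0071 / 0.4070 = 0.0173 ≈ 0.02
√T = √0.75 = 0.8660
φ(d₁) = φ(0.02) = 0.3989
vega = S·φ(d₁)·√T = 420·0.3989·0.8660 = 145.0879
(Vega is the same for a European call and put with the same parameters.)

145.09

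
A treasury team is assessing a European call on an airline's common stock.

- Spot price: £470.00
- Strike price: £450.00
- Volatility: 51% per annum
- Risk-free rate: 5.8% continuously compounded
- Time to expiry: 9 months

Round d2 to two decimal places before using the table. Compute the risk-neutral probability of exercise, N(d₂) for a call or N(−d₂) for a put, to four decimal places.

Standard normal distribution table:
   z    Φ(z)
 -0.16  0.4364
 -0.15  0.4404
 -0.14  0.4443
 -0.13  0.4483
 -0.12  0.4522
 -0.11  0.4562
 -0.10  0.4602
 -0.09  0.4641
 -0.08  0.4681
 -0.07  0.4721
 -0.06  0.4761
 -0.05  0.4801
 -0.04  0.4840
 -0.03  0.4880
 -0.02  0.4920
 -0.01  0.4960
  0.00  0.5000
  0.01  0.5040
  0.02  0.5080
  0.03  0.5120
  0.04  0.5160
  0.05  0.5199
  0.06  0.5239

σ√T = 0.51 × 0.8660 = 0.4417
d₁ = [ln(470/450) + (0.058 + ½·0.51²)·0.75] / (σ√T) = (0.0435 + 0.1410) / 0.4417 = 0.4178 which rounds to 0.42
d₂ = 0.4178 − 0.4417 = -0.0239 which rounds to -0.02
Risk-neutral Pr[S_T > K] = N(d₂) = N(-0.02) = 0.4920

0.4920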